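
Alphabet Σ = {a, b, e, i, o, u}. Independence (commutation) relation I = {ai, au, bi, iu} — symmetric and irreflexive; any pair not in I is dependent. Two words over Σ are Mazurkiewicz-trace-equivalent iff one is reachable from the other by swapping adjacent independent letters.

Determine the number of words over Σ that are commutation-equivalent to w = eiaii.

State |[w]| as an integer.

4

0(e) covers ∅
1(i) covers 0:e
2(a) covers 0:e
3(i) covers 1:i
4(i) covers 3:i
floor of heap: 0:e
completions by unplaced set U, small U first (add the entries for U minus each lowest piece of U):
  |U|=1: {2}:1  {4}:1
  |U|=2: {2,4}:2  {3,4}:1
  |U|=3: {1,3,4}:1  {2,3,4}:3
  start at 0(e): 4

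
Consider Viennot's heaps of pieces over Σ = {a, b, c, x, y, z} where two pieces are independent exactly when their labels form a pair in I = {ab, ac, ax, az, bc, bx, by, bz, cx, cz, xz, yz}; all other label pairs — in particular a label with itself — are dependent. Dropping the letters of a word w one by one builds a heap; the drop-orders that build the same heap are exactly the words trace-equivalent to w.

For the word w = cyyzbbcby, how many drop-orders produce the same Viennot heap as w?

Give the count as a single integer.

504

piece 0:c — minimal
piece 1:y rests on {0:c}
piece 2:y rests on {1:y}
piece 3:z — minimal
piece 4:b — minimal
piece 5:b rests on {4:b}
piece 6:c rests on {2:y}
piece 7:b rests on {5:b}
piece 8:y rests on {6:c}
minimal pieces: {0:c, 3:z, 4:b}
ways to finish when only these pieces remain (= sum over removing one remaining piece with nothing left below it):
  1 left: {3}→1  {7}→1  {8}→1
  2 left: {3,7}→2  {3,8}→2  {5,7}→1  {6,8}→1  {7,8}→2
  3 left: {2,6,8}→1  {3,5,7}→3  {3,6,8}→3  {3,7,8}→6  {4,5,7}→1  {5,7,8}→3  {6,7,8}→3
  4 left: {1,2,6,8}→1  {2,3,6,8}→4  {2,6,7,8}→4  {3,4,5,7}→4  {3,5,7,8}→12  {3,6,7,8}→12  {4,5,7,8}→4  {5,6,7,8}→6
  5 left: {0,1,2,6,8}→1  {1,2,3,6,8}→5  {1,2,6,7,8}→5  {2,3,6,7,8}→20  {2,5,6,7,8}→10  {3,4,5,7,8}→20  {3,5,6,7,8}→30  {4,5,6,7,8}→10
  6 left: {0,1,2,3,6,8}→6  {0,1,2,6,7,8}→6  {1,2,3,6,7,8}→30  {1,2,5,6,7,8}→15  {2,3,5,6,7,8}→60  {2,4,5,6,7,8}→20  {3,4,5,6,7,8}→60
  7 left: {0,1,2,3,6,7,8}→42  {0,1,2,5,6,7,8}→21  {1,2,3,5,6,7,8}→105  {1,2,4,5,6,7,8}→35  {2,3,4,5,6,7,8}→140
  placing 0:c first → 280 extensions
  placing 3:z first → 56 extensions
  placing 4:b first → 168 extensions
total linear extensions = 504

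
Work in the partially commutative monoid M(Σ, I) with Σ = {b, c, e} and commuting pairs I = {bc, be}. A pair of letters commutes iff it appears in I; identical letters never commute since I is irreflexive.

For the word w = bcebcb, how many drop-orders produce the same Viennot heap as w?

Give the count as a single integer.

20

drop 0:b onto floor
drop 1:c onto floor
drop 2:e onto {1:c}
drop 3:b onto {0:b}
drop 4:c onto {2:e}
drop 5:b onto {3:b}
ground layer = {0:b, 1:c}
drop-orders for the pieces not yet dropped (sum over which currently-grounded one goes next):
  1 to go: {4} 1  {5} 1
  2 to go: {2,4} 1  {3,5} 1  {4,5} 2
  3 to go: {0,3,5} 1  {1,2,4} 1  {2,4,5} 3  {3,4,5} 3
  4 to go: {0,3,4,5} 4  {1,2,4,5} 4  {2,3,4,5} 6
  if 0:b drops first: 10 orders
  if 1:c drops first: 10 orders
heap linearizations: 20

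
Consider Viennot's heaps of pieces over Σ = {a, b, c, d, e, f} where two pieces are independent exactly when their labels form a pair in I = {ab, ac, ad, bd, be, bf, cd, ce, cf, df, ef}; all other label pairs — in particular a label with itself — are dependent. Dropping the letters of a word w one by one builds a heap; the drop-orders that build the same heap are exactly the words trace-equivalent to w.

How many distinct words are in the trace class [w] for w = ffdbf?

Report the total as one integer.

20

0(f) covers ∅
1(f) covers 0:f
2(d) covers ∅
3(b) covers ∅
4(f) covers 1:f
floor of heap: 0:f, 2:d, 3:b
completions by unplaced set U, small U first (add the entries for U minus each lowest piece of U):
  |U|=1: {2}:1  {3}:1  {4}:1
  |U|=2: {1,4}:1  {2,3}:2  {2,4}:2  {3,4}:2
  |U|=3: {0,1,4}:1  {1,2,4}:3  {1,3,4}:3  {2,3,4}:6
  start at 0(f): 12
  start at 2(d): 4
  start at 3(b): 4
sum over floor = 20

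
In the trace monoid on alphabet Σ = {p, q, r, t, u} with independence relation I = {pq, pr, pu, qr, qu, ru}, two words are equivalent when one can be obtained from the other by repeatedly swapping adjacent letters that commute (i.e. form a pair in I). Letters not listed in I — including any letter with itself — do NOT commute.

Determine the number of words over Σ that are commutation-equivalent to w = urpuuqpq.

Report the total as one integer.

1680

drop 0:u onto floor
drop 1:r onto floor
drop 2:p onto floor
drop 3:u onto {0:u}
drop 4:u onto {3:u}
drop 5:q onto floor
drop 6:p onto {2:p}
drop 7:q onto {5:q}
ground layer = {0:u, 1:r, 2:p, 5:q}
drop-orders for the pieces not yet dropped (sum over which currently-grounded one goes next):
  1 to go: {1} 1  {4} 1  {6} 1  {7} 1
  2 to go: {1,4} 2  {1,6} 2  {1,7} 2  {2,6} 1  {3,4} 1  {4,6} 2  {4,7} 2  {5,7} 1  {6,7} 2
  3 to go: {0,3,4} 1  {1,2,6} 3  {1,3,4} 3  {1,4,6} 6  {1,4,7} 6  {1,5,7} 3  {1,6,7} 6  {2,4,6} 3  {2,6,7} 3  {3,4,6} 3  {3,4,7} 3  {4,5,7} 3  {4,6,7} 6  {5,6,7} 3
  4 to go: {0,1,3,4} 4  {0,3,4,6} 4  {0,3,4,7} 4  {1,2,4,6} 12  {1,2,6,7} 12  {1,3,4,6} 12  {1,3,4,7} 12  {1,4,5,7} 12  {1,4,6,7} 24  {1,5,6,7} 12  {2,3,4,6} 6  {2,4,6,7} 12  {2,5,6,7} 6  {3,4,5,7} 6  {3,4,6,7} 12  {4,5,6,7} 12
  5 to go: {0,1,3,4,6} 20  {0,1,3,4,7} 20  {0,2,3,4,6} 10  {0,3,4,5,7} 10  {0,3,4,6,7} 20  {1,2,3,4,6} 30  {1,2,4,6,7} 60  {1,2,5,6,7} 30  {1,3,4,5,7} 30  {1,3,4,6,7} 60  {1,4,5,6,7} 60  {2,3,4,6,7} 30  {2,4,5,6,7} 30  {3,4,5,6,7} 30
  6 to go: {0,1,2,3,4,6} 60  {0,1,3,4,5,7} 60  {0,1,3,4,6,7} 120  {0,2,3,4,6,7} 60  {0,3,4,5,6,7} 60  {1,2,3,4,6,7} 180  {1,2,4,5,6,7} 180  {1,3,4,5,6,7} 180  {2,3,4,5,6,7} 90
  if 0:u drops first: 630 orders
  if 1:r drops first: 210 orders
  if 2:p drops first: 420 orders
  if 5:q drops first: 420 orders
heap linearizations: 1680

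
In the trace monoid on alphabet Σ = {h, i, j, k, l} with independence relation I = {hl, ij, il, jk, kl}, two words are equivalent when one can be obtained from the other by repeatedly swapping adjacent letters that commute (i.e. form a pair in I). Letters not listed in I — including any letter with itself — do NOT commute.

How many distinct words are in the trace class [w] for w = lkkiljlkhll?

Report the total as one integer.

0(l) covers ∅
1(k) covers ∅
2(k) covers 1:k
3(i) covers 2:k
4(l) covers 0:l
5(j) covers 4:l
6(l) covers 5:j
7(k) covers 3:i
8(h) covers 5:j, 7:k
9(l) covers 6:l
10(l) covers 9:l
floor of heap: 0:l, 1:k
completions by unplaced set U, small U first (add the entries for U minus each lowest piece of U):
  |U|=1: {8}:1  {10}:1
  |U|=2: {7,8}:1  {8,10}:2  {9,10}:1
  |U|=3: {3,7,8}:1  {6,9,10}:1  {7,8,10}:3  {8,9,10}:3
  |U|=4: {2,3,7,8}:1  {3,7,8,10}:4  {6,8,9,10}:4  {7,8,9,10}:6
  |U|=5: {1,2,3,7,8}:1  {2,3,7,8,10}:5  {3,7,8,9,10}:10  {5,6,8,9,10}:4  {6,7,8,9,10}:10
  |U|=6: {1,2,3,7,8,10}:6  {2,3,7,8,9,10}:15  {3,6,7,8,9,10}:20  {4,5,6,8,9,10}:4  {5,6,7,8,9,10}:14
  |U|=7: {0,4,5,6,8,9,10}:4  {1,2,3,7,8,9,10}:21  {2,3,6,7,8,9,10}:35  {3,5,6,7,8,9,10}:34  {4,5,6,7,8,9,10}:18
  |U|=8: {0,4,5,6,7,8,9,10}:22  {1,2,3,6,7,8,9,10}:56  {2,3,5,6,7,8,9,10}:69  {3,4,5,6,7,8,9,10}:52
  |U|=9: {0,3,4,5,6,7,8,9,10}:74  {1,2,3,5,6,7,8,9,10}:125  {2,3,4,5,6,7,8,9,10}:121
  start at 0(l): 246
  start at 1(k): 195
sum over floor = 441

441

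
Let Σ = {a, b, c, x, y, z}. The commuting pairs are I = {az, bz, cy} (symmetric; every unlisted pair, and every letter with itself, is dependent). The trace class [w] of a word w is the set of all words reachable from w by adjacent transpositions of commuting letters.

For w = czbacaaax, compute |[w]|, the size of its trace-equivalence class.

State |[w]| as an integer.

#0=c has no predecessor
#1=z depends on [0:c]
#2=b depends on [0:c]
#3=a depends on [2:b]
#4=c depends on [1:z, 3:a]
#5=a depends on [4:c]
#6=a depends on [5:a]
#7=a depends on [6:a]
#8=x depends on [7:a]
sources: [0:c]
N(rest) = Σ N(rest − s) over sources s of rest; N(one piece) = 1:
  size 1 → [8]=1
  size 2 → [7,8]=1
  size 3 → [6,7,8]=1
  size 4 → [5,6,7,8]=1
  size 5 → [4,5,6,7,8]=1
  size 6 → [1,4,5,6,7,8]=1  [3,4,5,6,7,8]=1
  size 7 → [1,3,4,5,6,7,8]=2  [2,3,4,5,6,7,8]=1
  first=0(c) contributes 3

3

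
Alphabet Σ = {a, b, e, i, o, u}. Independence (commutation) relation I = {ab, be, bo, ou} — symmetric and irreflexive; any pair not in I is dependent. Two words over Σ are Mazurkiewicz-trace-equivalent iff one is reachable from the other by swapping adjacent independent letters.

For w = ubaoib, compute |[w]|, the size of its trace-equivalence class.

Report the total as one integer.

piece 0:u — minimal
piece 1:b rests on {0:u}
piece 2:a rests on {0:u}
piece 3:o rests on {2:a}
piece 4:i rests on {1:b, 3:o}
piece 5:b rests on {4:i}
minimal pieces: {0:u}
ways to finish when only these pieces remain (= sum over removing one remaining piece with nothing left below it):
  1 left: {5}→1
  2 left: {4,5}→1
  3 left: {1,4,5}→1  {3,4,5}→1
  4 left: {1,3,4,5}→2  {2,3,4,5}→1
  placing 0:u first → 3 extensions

3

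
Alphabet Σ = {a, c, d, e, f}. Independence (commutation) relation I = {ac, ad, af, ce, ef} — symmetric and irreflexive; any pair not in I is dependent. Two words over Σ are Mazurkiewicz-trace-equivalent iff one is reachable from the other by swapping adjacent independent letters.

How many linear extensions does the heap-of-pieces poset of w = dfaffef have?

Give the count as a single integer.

piece 0:d — minimal
piece 1:f rests on {0:d}
piece 2:a — minimal
piece 3:f rests on {1:f}
piece 4:f rests on {3:f}
piece 5:e rests on {0:d, 2:a}
piece 6:f rests on {4:f}
minimal pieces: {0:d, 2:a}
ways to finish when only these pieces remain (= sum over removing one remaining piece with nothing left below it):
  1 left: {5}→1  {6}→1
  2 left: {2,5}→1  {4,6}→1  {5,6}→2
  3 left: {2,5,6}→3  {3,4,6}→1  {4,5,6}→3
  4 left: {1,3,4,6}→1  {2,4,5,6}→6  {3,4,5,6}→4
  5 left: {1,3,4,5,6}→5  {2,3,4,5,6}→10
  placing 0:d first → 15 extensions
  placing 2:a first → 5 extensions
total linear extensions = 20

20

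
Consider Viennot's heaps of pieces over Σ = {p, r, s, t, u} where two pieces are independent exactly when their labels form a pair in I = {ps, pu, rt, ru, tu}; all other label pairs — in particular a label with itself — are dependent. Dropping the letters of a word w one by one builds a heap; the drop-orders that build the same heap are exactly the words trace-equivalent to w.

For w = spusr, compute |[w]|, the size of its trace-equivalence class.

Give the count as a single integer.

#0=s has no predecessor
#1=p has no predecessor
#2=u depends on [0:s]
#3=s depends on [2:u]
#4=r depends on [1:p, 3:s]
sources: [0:s, 1:p]
N(rest) = Σ N(rest − s) over sources s of rest; N(one piece) = 1:
  size 1 → [4]=1
  size 2 → [1,4]=1  [3,4]=1
  size 3 → [1,3,4]=2  [2,3,4]=1
  first=0(s) contributes 3
  first=1(p) contributes 1
|[w]| = 4

4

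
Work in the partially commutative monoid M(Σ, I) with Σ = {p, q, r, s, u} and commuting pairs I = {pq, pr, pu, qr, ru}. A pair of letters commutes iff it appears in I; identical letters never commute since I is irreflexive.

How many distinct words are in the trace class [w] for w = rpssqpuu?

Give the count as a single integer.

0(r) covers ∅
1(p) covers ∅
2(s) covers 0:r, 1:p
3(s) covers 2:s
4(q) covers 3:s
5(p) covers 3:s
6(u) covers 4:q
7(u) covers 6:u
floor of heap: 0:r, 1:p
completions by unplaced set U, small U first (add the entries for U minus each lowest piece of U):
  |U|=1: {5}:1  {7}:1
  |U|=2: {5,7}:2  {6,7}:1
  |U|=3: {4,6,7}:1  {5,6,7}:3
  |U|=4: {4,5,6,7}:4
  |U|=5: {3,4,5,6,7}:4
  |U|=6: {2,3,4,5,6,7}:4
  start at 0(r): 4
  start at 1(p): 4
sum over floor = 8

8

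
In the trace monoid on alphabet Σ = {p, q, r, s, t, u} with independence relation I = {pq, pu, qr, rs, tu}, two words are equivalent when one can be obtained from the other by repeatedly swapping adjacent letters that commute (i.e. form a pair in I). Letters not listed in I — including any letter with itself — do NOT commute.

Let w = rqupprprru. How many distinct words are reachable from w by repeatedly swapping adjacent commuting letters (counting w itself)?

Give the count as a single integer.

9

0(r) covers ∅
1(q) covers ∅
2(u) covers 0:r, 1:q
3(p) covers 0:r
4(p) covers 3:p
5(r) covers 2:u, 4:p
6(p) covers 5:r
7(r) covers 6:p
8(r) covers 7:r
9(u) covers 8:r
floor of heap: 0:r, 1:q
completions by unplaced set U, small U first (add the entries for U minus each lowest piece of U):
  |U|=1: {9}:1
  |U|=2: {8,9}:1
  |U|=3: {7,8,9}:1
  |U|=4: {6,7,8,9}:1
  |U|=5: {5,6,7,8,9}:1
  |U|=6: {2,5,6,7,8,9}:1  {4,5,6,7,8,9}:1
  |U|=7: {1,2,5,6,7,8,9}:1  {2,4,5,6,7,8,9}:2  {3,4,5,6,7,8,9}:1
  |U|=8: {1,2,4,5,6,7,8,9}:3  {2,3,4,5,6,7,8,9}:3
  start at 0(r): 6
  start at 1(q): 3
sum over floor = 9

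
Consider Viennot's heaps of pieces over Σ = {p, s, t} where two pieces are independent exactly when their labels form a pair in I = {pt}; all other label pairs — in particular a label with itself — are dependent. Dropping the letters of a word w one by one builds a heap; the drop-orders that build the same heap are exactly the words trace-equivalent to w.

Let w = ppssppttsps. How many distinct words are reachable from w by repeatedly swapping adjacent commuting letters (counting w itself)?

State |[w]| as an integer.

drop 0:p onto floor
drop 1:p onto {0:p}
drop 2:s onto {1:p}
drop 3:s onto {2:s}
drop 4:p onto {3:s}
drop 5:p onto {4:p}
drop 6:t onto {3:s}
drop 7:t onto {6:t}
drop 8:s onto {5:p, 7:t}
drop 9:p onto {8:s}
drop 10:s onto {9:p}
ground layer = {0:p}
drop-orders for the pieces not yet dropped (sum over which currently-grounded one goes next):
  1 to go: {10} 1
  2 to go: {9,10} 1
  3 to go: {8,9,10} 1
  4 to go: {5,8,9,10} 1  {7,8,9,10} 1
  5 to go: {4,5,8,9,10} 1  {5,7,8,9,10} 2  {6,7,8,9,10} 1
  6 to go: {4,5,7,8,9,10} 3  {5,6,7,8,9,10} 3
  7 to go: {4,5,6,7,8,9,10} 6
  8 to go: {3,4,5,6,7,8,9,10} 6
  9 to go: {2,3,4,5,6,7,8,9,10} 6
  if 0:p drops first: 6 orders

6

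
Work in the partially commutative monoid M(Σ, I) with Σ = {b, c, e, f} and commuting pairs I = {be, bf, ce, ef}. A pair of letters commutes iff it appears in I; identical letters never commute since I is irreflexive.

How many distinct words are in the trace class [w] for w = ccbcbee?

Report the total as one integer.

21

piece 0:c — minimal
piece 1:c rests on {0:c}
piece 2:b rests on {1:c}
piece 3:c rests on {2:b}
piece 4:b rests on {3:c}
piece 5:e — minimal
piece 6:e rests on {5:e}
minimal pieces: {0:c, 5:e}
ways to finish when only these pieces remain (= sum over removing one remaining piece with nothing left below it):
  1 left: {4}→1  {6}→1
  2 left: {3,4}→1  {4,6}→2  {5,6}→1
  3 left: {2,3,4}→1  {3,4,6}→3  {4,5,6}→3
  4 left: {1,2,3,4}→1  {2,3,4,6}→4  {3,4,5,6}→6
  5 left: {0,1,2,3,4}→1  {1,2,3,4,6}→5  {2,3,4,5,6}→10
  placing 0:c first → 15 extensions
  placing 5:e first → 6 extensions
total linear extensions = 21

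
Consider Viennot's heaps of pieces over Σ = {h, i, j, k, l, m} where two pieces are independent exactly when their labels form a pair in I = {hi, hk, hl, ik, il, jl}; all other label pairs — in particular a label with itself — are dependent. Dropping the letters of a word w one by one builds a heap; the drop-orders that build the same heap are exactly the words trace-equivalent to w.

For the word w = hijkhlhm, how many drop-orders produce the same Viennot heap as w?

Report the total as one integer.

drop 0:h onto floor
drop 1:i onto floor
drop 2:j onto {0:h, 1:i}
drop 3:k onto {2:j}
drop 4:h onto {2:j}
drop 5:l onto {3:k}
drop 6:h onto {4:h}
drop 7:m onto {5:l, 6:h}
ground layer = {0:h, 1:i}
drop-orders for the pieces not yet dropped (sum over which currently-grounded one goes next):
  1 to go: {7} 1
  2 to go: {5,7} 1  {6,7} 1
  3 to go: {3,5,7} 1  {4,6,7} 1  {5,6,7} 2
  4 to go: {3,5,6,7} 3  {4,5,6,7} 3
  5 to go: {3,4,5,6,7} 6
  6 to go: {2,3,4,5,6,7} 6
  if 0:h drops first: 6 orders
  if 1:i drops first: 6 orders
heap linearizations: 12

12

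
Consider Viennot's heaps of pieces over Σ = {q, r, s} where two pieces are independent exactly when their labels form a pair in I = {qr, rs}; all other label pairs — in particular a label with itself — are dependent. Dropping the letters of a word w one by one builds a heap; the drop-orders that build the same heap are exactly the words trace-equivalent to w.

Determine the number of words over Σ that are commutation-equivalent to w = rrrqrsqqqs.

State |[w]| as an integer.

210

0(r) covers ∅
1(r) covers 0:r
2(r) covers 1:r
3(q) covers ∅
4(r) covers 2:r
5(s) covers 3:q
6(q) covers 5:s
7(q) covers 6:q
8(q) covers 7:q
9(s) covers 8:q
floor of heap: 0:r, 3:q
completions by unplaced set U, small U first (add the entries for U minus each lowest piece of U):
  |U|=1: {4}:1  {9}:1
  |U|=2: {2,4}:1  {4,9}:2  {8,9}:1
  |U|=3: {1,2,4}:1  {2,4,9}:3  {4,8,9}:3  {7,8,9}:1
  |U|=4: {0,1,2,4}:1  {1,2,4,9}:4  {2,4,8,9}:6  {4,7,8,9}:4  {6,7,8,9}:1
  |U|=5: {0,1,2,4,9}:5  {1,2,4,8,9}:10  {2,4,7,8,9}:10  {4,6,7,8,9}:5  {5,6,7,8,9}:1
  |U|=6: {0,1,2,4,8,9}:15  {1,2,4,7,8,9}:20  {2,4,6,7,8,9}:15  {3,5,6,7,8,9}:1  {4,5,6,7,8,9}:6
  |U|=7: {0,1,2,4,7,8,9}:35  {1,2,4,6,7,8,9}:35  {2,4,5,6,7,8,9}:21  {3,4,5,6,7,8,9}:7
  |U|=8: {0,1,2,4,6,7,8,9}:70  {1,2,4,5,6,7,8,9}:56  {2,3,4,5,6,7,8,9}:28
  start at 0(r): 84
  start at 3(q): 126
sum over floor = 210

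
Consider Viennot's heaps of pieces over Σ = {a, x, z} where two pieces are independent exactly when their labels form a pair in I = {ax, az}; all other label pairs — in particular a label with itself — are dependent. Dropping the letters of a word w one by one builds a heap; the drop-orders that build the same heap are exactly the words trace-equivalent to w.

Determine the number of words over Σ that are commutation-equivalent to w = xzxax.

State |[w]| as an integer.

piece 0:x — minimal
piece 1:z rests on {0:x}
piece 2:x rests on {1:z}
piece 3:a — minimal
piece 4:x rests on {2:x}
minimal pieces: {0:x, 3:a}
ways to finish when only these pieces remain (= sum over removing one remaining piece with nothing left below it):
  1 left: {3}→1  {4}→1
  2 left: {2,4}→1  {3,4}→2
  3 left: {1,2,4}→1  {2,3,4}→3
  placing 0:x first → 4 extensions
  placing 3:a first → 1 extensions
total linear extensions = 5

5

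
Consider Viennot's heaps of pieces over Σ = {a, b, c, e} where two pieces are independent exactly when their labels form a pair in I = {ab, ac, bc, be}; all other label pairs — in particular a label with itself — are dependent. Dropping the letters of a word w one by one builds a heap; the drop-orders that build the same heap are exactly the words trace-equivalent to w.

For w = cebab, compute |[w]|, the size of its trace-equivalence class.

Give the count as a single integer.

10

#0=c has no predecessor
#1=e depends on [0:c]
#2=b has no predecessor
#3=a depends on [1:e]
#4=b depends on [2:b]
sources: [0:c, 2:b]
N(rest) = Σ N(rest − s) over sources s of rest; N(one piece) = 1:
  size 1 → [3]=1  [4]=1
  size 2 → [1,3]=1  [2,4]=1  [3,4]=2
  size 3 → [0,1,3]=1  [1,3,4]=3  [2,3,4]=3
  first=0(c) contributes 6
  first=2(b) contributes 4
|[w]| = 10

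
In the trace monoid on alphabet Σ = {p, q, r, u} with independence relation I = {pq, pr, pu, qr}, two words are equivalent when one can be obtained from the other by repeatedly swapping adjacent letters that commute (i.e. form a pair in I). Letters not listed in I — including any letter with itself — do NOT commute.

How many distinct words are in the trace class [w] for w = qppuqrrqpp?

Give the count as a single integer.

1260

#0=q has no predecessor
#1=p has no predecessor
#2=p depends on [1:p]
#3=u depends on [0:q]
#4=q depends on [3:u]
#5=r depends on [3:u]
#6=r depends on [5:r]
#7=q depends on [4:q]
#8=p depends on [2:p]
#9=p depends on [8:p]
sources: [0:q, 1:p]
N(rest) = Σ N(rest − s) over sources s of rest; N(one piece) = 1:
  size 1 → [6]=1  [7]=1  [9]=1
  size 2 → [4,7]=1  [5,6]=1  [6,7]=2  [6,9]=2  [7,9]=2  [8,9]=1
  size 3 → [2,8,9]=1  [4,6,7]=3  [4,7,9]=3  [5,6,7]=3  [5,6,9]=3  [6,7,9]=6  [6,8,9]=3  [7,8,9]=3
  size 4 → [1,2,8,9]=1  [2,6,8,9]=4  [2,7,8,9]=4  [4,5,6,7]=6  [4,6,7,9]=12  [4,7,8,9]=6  [5,6,7,9]=12  [5,6,8,9]=6  [6,7,8,9]=12
  size 5 → [1,2,6,8,9]=5  [1,2,7,8,9]=5  [2,4,7,8,9]=10  [2,5,6,8,9]=10  [2,6,7,8,9]=20  [3,4,5,6,7]=6  [4,5,6,7,9]=30  [4,6,7,8,9]=30  [5,6,7,8,9]=30
  size 6 → [0,3,4,5,6,7]=6  [1,2,4,7,8,9]=15  [1,2,5,6,8,9]=15  [1,2,6,7,8,9]=30  [2,4,6,7,8,9]=60  [2,5,6,7,8,9]=60  [3,4,5,6,7,9]=36  [4,5,6,7,8,9]=90
  size 7 → [0,3,4,5,6,7,9]=42  [1,2,4,6,7,8,9]=105  [1,2,5,6,7,8,9]=105  [2,4,5,6,7,8,9]=210  [3,4,5,6,7,8,9]=126
  size 8 → [0,3,4,5,6,7,8,9]=168  [1,2,4,5,6,7,8,9]=420  [2,3,4,5,6,7,8,9]=336
  first=0(q) contributes 756
  first=1(p) contributes 504
|[w]| = 1260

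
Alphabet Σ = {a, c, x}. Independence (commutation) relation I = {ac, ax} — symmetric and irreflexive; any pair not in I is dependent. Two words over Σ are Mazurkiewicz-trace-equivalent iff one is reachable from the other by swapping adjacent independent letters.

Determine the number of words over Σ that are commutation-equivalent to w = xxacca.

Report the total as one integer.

15

piece 0:x — minimal
piece 1:x rests on {0:x}
piece 2:a — minimal
piece 3:c rests on {1:x}
piece 4:c rests on {3:c}
piece 5:a rests on {2:a}
minimal pieces: {0:x, 2:a}
ways to finish when only these pieces remain (= sum over removing one remaining piece with nothing left below it):
  1 left: {4}→1  {5}→1
  2 left: {2,5}→1  {3,4}→1  {4,5}→2
  3 left: {1,3,4}→1  {2,4,5}→3  {3,4,5}→3
  4 left: {0,1,3,4}→1  {1,3,4,5}→4  {2,3,4,5}→6
  placing 0:x first → 10 extensions
  placing 2:a first → 5 extensions
total linear extensions = 15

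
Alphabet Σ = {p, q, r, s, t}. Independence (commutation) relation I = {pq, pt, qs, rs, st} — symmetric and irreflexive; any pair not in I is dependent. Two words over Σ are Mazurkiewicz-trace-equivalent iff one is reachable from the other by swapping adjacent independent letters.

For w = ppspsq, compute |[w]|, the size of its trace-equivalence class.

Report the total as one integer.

0(p) covers ∅
1(p) covers 0:p
2(s) covers 1:p
3(p) covers 2:s
4(s) covers 3:p
5(q) covers ∅
floor of heap: 0:p, 5:q
completions by unplaced set U, small U first (add the entries for U minus each lowest piece of U):
  |U|=1: {4}:1  {5}:1
  |U|=2: {3,4}:1  {4,5}:2
  |U|=3: {2,3,4}:1  {3,4,5}:3
  |U|=4: {1,2,3,4}:1  {2,3,4,5}:4
  start at 0(p): 5
  start at 5(q): 1
sum over floor = 6

6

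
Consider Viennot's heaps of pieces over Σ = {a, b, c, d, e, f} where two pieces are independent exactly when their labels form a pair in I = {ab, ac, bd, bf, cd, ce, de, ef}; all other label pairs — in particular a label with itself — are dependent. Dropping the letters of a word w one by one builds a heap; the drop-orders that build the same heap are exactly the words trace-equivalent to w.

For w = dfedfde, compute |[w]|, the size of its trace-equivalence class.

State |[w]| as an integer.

drop 0:d onto floor
drop 1:f onto {0:d}
drop 2:e onto floor
drop 3:d onto {1:f}
drop 4:f onto {3:d}
drop 5:d onto {4:f}
drop 6:e onto {2:e}
ground layer = {0:d, 2:e}
drop-orders for the pieces not yet dropped (sum over which currently-grounded one goes next):
  1 to go: {5} 1  {6} 1
  2 to go: {2,6} 1  {4,5} 1  {5,6} 2
  3 to go: {2,5,6} 3  {3,4,5} 1  {4,5,6} 3
  4 to go: {1,3,4,5} 1  {2,4,5,6} 6  {3,4,5,6} 4
  5 to go: {0,1,3,4,5} 1  {1,3,4,5,6} 5  {2,3,4,5,6} 10
  if 0:d drops first: 15 orders
  if 2:e drops first: 6 orders
heap linearizations: 21

21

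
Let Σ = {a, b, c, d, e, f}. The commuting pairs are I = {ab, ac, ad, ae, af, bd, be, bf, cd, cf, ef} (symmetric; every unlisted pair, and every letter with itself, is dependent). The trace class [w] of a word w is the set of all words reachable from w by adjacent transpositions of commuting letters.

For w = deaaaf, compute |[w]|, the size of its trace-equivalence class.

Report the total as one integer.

40

#0=d has no predecessor
#1=e depends on [0:d]
#2=a has no predecessor
#3=a depends on [2:a]
#4=a depends on [3:a]
#5=f depends on [0:d]
sources: [0:d, 2:a]
N(rest) = Σ N(rest − s) over sources s of rest; N(one piece) = 1:
  size 1 → [1]=1  [4]=1  [5]=1
  size 2 → [1,4]=2  [1,5]=2  [3,4]=1  [4,5]=2
  size 3 → [0,1,5]=2  [1,3,4]=3  [1,4,5]=6  [2,3,4]=1  [3,4,5]=3
  size 4 → [0,1,4,5]=8  [1,2,3,4]=4  [1,3,4,5]=12  [2,3,4,5]=4
  first=0(d) contributes 20
  first=2(a) contributes 20
|[w]| = 40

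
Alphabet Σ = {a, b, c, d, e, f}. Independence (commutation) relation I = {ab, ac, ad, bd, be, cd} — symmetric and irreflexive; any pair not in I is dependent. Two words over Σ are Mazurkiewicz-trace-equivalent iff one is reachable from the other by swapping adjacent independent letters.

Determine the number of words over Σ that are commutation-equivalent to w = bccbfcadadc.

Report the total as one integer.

#0=b has no predecessor
#1=c depends on [0:b]
#2=c depends on [1:c]
#3=b depends on [2:c]
#4=f depends on [3:b]
#5=c depends on [4:f]
#6=a depends on [4:f]
#7=d depends on [4:f]
#8=a depends on [6:a]
#9=d depends on [7:d]
#10=c depends on [5:c]
sources: [0:b]
N(rest) = Σ N(rest − s) over sources s of rest; N(one piece) = 1:
  size 1 → [8]=1  [9]=1  [10]=1
  size 2 → [5,10]=1  [6,8]=1  [7,9]=1  [8,9]=2  [8,10]=2  [9,10]=2
  size 3 → [5,8,10]=3  [5,9,10]=3  [6,8,9]=3  [6,8,10]=3  [7,8,9]=3  [7,9,10]=3  [8,9,10]=6
  size 4 → [5,6,8,10]=6  [5,7,9,10]=6  [5,8,9,10]=12  [6,7,8,9]=6  [6,8,9,10]=12  [7,8,9,10]=12
  size 5 → [5,6,8,9,10]=30  [5,7,8,9,10]=30  [6,7,8,9,10]=30
  size 6 → [5,6,7,8,9,10]=90
  size 7 → [4,5,6,7,8,9,10]=90
  size 8 → [3,4,5,6,7,8,9,10]=90
  size 9 → [2,3,4,5,6,7,8,9,10]=90
  first=0(b) contributes 90

90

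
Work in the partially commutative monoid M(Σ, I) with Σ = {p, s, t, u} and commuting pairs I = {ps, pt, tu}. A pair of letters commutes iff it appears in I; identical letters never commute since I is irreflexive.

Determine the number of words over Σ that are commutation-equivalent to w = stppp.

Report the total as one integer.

#0=s has no predecessor
#1=t depends on [0:s]
#2=p has no predecessor
#3=p depends on [2:p]
#4=p depends on [3:p]
sources: [0:s, 2:p]
N(rest) = Σ N(rest − s) over sources s of rest; N(one piece) = 1:
  size 1 → [1]=1  [4]=1
  size 2 → [0,1]=1  [1,4]=2  [3,4]=1
  size 3 → [0,1,4]=3  [1,3,4]=3  [2,3,4]=1
  first=0(s) contributes 4
  first=2(p) contributes 6
|[w]| = 10

10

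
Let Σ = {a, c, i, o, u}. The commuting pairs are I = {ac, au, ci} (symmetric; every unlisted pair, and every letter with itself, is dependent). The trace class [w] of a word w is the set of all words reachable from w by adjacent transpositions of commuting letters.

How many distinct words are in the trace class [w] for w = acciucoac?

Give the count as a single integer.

12

#0=a has no predecessor
#1=c has no predecessor
#2=c depends on [1:c]
#3=i depends on [0:a]
#4=u depends on [2:c, 3:i]
#5=c depends on [4:u]
#6=o depends on [5:c]
#7=a depends on [6:o]
#8=c depends on [6:o]
sources: [0:a, 1:c]
N(rest) = Σ N(rest − s) over sources s of rest; N(one piece) = 1:
  size 1 → [7]=1  [8]=1
  size 2 → [7,8]=2
  size 3 → [6,7,8]=2
  size 4 → [5,6,7,8]=2
  size 5 → [4,5,6,7,8]=2
  size 6 → [2,4,5,6,7,8]=2  [3,4,5,6,7,8]=2
  size 7 → [0,3,4,5,6,7,8]=2  [1,2,4,5,6,7,8]=2  [2,3,4,5,6,7,8]=4
  first=0(a) contributes 6
  first=1(c) contributes 6
|[w]| = 12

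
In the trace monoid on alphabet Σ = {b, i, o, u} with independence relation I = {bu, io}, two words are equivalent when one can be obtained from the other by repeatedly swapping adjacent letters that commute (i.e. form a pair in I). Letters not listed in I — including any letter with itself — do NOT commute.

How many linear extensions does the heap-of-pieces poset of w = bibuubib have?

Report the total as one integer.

6

piece 0:b — minimal
piece 1:i rests on {0:b}
piece 2:b rests on {1:i}
piece 3:u rests on {1:i}
piece 4:u rests on {3:u}
piece 5:b rests on {2:b}
piece 6:i rests on {4:u, 5:b}
piece 7:b rests on {6:i}
minimal pieces: {0:b}
ways to finish when only these pieces remain (= sum over removing one remaining piece with nothing left below it):
  1 left: {7}→1
  2 left: {6,7}→1
  3 left: {4,6,7}→1  {5,6,7}→1
  4 left: {2,5,6,7}→1  {3,4,6,7}→1  {4,5,6,7}→2
  5 left: {2,4,5,6,7}→3  {3,4,5,6,7}→3
  6 left: {2,3,4,5,6,7}→6
  placing 0:b first → 6 extensions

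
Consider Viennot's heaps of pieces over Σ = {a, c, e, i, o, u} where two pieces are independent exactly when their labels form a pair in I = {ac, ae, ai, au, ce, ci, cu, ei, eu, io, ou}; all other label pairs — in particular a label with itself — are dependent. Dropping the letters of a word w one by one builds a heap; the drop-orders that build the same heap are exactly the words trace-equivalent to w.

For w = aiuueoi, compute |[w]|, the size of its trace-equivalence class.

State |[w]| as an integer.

drop 0:a onto floor
drop 1:i onto floor
drop 2:u onto {1:i}
drop 3:u onto {2:u}
drop 4:e onto floor
drop 5:o onto {0:a, 4:e}
drop 6:i onto {3:u}
ground layer = {0:a, 1:i, 4:e}
drop-orders for the pieces not yet dropped (sum over which currently-grounded one goes next):
  1 to go: {5} 1  {6} 1
  2 to go: {0,5} 1  {3,6} 1  {4,5} 1  {5,6} 2
  3 to go: {0,4,5} 2  {0,5,6} 3  {2,3,6} 1  {3,5,6} 3  {4,5,6} 3
  4 to go: {0,3,5,6} 6  {0,4,5,6} 8  {1,2,3,6} 1  {2,3,5,6} 4  {3,4,5,6} 6
  5 to go: {0,2,3,5,6} 10  {0,3,4,5,6} 20  {1,2,3,5,6} 5  {2,3,4,5,6} 10
  if 0:a drops first: 15 orders
  if 1:i drops first: 40 orders
  if 4:e drops first: 15 orders
heap linearizations: 70

70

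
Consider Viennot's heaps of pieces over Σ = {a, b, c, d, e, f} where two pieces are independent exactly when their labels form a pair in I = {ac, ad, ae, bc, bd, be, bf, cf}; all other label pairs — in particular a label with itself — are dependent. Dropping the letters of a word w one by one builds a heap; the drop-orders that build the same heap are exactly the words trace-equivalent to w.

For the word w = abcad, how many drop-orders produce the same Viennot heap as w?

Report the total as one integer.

10

drop 0:a onto floor
drop 1:b onto {0:a}
drop 2:c onto floor
drop 3:a onto {1:b}
drop 4:d onto {2:c}
ground layer = {0:a, 2:c}
drop-orders for the pieces not yet dropped (sum over which currently-grounded one goes next):
  1 to go: {3} 1  {4} 1
  2 to go: {1,3} 1  {2,4} 1  {3,4} 2
  3 to go: {0,1,3} 1  {1,3,4} 3  {2,3,4} 3
  if 0:a drops first: 6 orders
  if 2:c drops first: 4 orders
heap linearizations: 10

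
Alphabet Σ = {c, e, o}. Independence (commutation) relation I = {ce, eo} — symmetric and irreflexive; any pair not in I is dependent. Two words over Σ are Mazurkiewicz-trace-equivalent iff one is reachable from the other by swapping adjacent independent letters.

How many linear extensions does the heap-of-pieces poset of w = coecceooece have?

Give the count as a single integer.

piece 0:c — minimal
piece 1:o rests on {0:c}
piece 2:e — minimal
piece 3:c rests on {1:o}
piece 4:c rests on {3:c}
piece 5:e rests on {2:e}
piece 6:o rests on {4:c}
piece 7:o rests on {6:o}
piece 8:e rests on {5:e}
piece 9:c rests on {7:o}
piece 10:e rests on {8:e}
minimal pieces: {0:c, 2:e}
ways to finish when only these pieces remain (= sum over removing one remaining piece with nothing left below it):
  1 left: {9}→1  {10}→1
  2 left: {7,9}→1  {8,10}→1  {9,10}→2
  3 left: {5,8,10}→1  {6,7,9}→1  {7,9,10}→3  {8,9,10}→3
  4 left: {2,5,8,10}→1  {4,6,7,9}→1  {5,8,9,10}→4  {6,7,9,10}→4  {7,8,9,10}→6
  5 left: {2,5,8,9,10}→5  {3,4,6,7,9}→1  {4,6,7,9,10}→5  {5,7,8,9,10}→10  {6,7,8,9,10}→10
  6 left: {1,3,4,6,7,9}→1  {2,5,7,8,9,10}→15  {3,4,6,7,9,10}→6  {4,6,7,8,9,10}→15  {5,6,7,8,9,10}→20
  7 left: {0,1,3,4,6,7,9}→1  {1,3,4,6,7,9,10}→7  {2,5,6,7,8,9,10}→35  {3,4,6,7,8,9,10}→21  {4,5,6,7,8,9,10}→35
  8 left: {0,1,3,4,6,7,9,10}→8  {1,3,4,6,7,8,9,10}→28  {2,4,5,6,7,8,9,10}→70  {3,4,5,6,7,8,9,10}→56
  9 left: {0,1,3,4,6,7,8,9,10}→36  {1,3,4,5,6,7,8,9,10}→84  {2,3,4,5,6,7,8,9,10}→126
  placing 0:c first → 210 extensions
  placing 2:e first → 120 extensions
total linear extensions = 330

330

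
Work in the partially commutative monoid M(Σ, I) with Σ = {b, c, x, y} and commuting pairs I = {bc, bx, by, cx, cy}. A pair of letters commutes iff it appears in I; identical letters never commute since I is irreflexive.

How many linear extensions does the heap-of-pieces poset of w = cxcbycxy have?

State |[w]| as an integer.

0(c) covers ∅
1(x) covers ∅
2(c) covers 0:c
3(b) covers ∅
4(y) covers 1:x
5(c) covers 2:c
6(x) covers 4:y
7(y) covers 6:x
floor of heap: 0:c, 1:x, 3:b
completions by unplaced set U, small U first (add the entries for U minus each lowest piece of U):
  |U|=1: {3}:1  {5}:1  {7}:1
  |U|=2: {2,5}:1  {3,5}:2  {3,7}:2  {5,7}:2  {6,7}:1
  |U|=3: {0,2,5}:1  {2,3,5}:3  {2,5,7}:3  {3,5,7}:6  {3,6,7}:3  {4,6,7}:1  {5,6,7}:3
  |U|=4: {0,2,3,5}:4  {0,2,5,7}:4  {1,4,6,7}:1  {2,3,5,7}:12  {2,5,6,7}:6  {3,4,6,7}:4  {3,5,6,7}:12  {4,5,6,7}:4
  |U|=5: {0,2,3,5,7}:20  {0,2,5,6,7}:10  {1,3,4,6,7}:5  {1,4,5,6,7}:5  {2,3,5,6,7}:30  {2,4,5,6,7}:10  {3,4,5,6,7}:20
  |U|=6: {0,2,3,5,6,7}:60  {0,2,4,5,6,7}:20  {1,2,4,5,6,7}:15  {1,3,4,5,6,7}:30  {2,3,4,5,6,7}:60
  start at 0(c): 105
  start at 1(x): 140
  start at 3(b): 35
sum over floor = 280

280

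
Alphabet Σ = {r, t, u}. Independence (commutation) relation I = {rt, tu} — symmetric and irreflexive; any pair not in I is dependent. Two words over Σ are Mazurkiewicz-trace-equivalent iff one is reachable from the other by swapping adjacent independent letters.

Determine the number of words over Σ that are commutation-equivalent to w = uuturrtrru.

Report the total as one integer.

#0=u has no predecessor
#1=u depends on [0:u]
#2=t has no predecessor
#3=u depends on [1:u]
#4=r depends on [3:u]
#5=r depends on [4:r]
#6=t depends on [2:t]
#7=r depends on [5:r]
#8=r depends on [7:r]
#9=u depends on [8:r]
sources: [0:u, 2:t]
N(rest) = Σ N(rest − s) over sources s of rest; N(one piece) = 1:
  size 1 → [6]=1  [9]=1
  size 2 → [2,6]=1  [6,9]=2  [8,9]=1
  size 3 → [2,6,9]=3  [6,8,9]=3  [7,8,9]=1
  size 4 → [2,6,8,9]=6  [5,7,8,9]=1  [6,7,8,9]=4
  size 5 → [2,6,7,8,9]=10  [4,5,7,8,9]=1  [5,6,7,8,9]=5
  size 6 → [2,5,6,7,8,9]=15  [3,4,5,7,8,9]=1  [4,5,6,7,8,9]=6
  size 7 → [1,3,4,5,7,8,9]=1  [2,4,5,6,7,8,9]=21  [3,4,5,6,7,8,9]=7
  size 8 → [0,1,3,4,5,7,8,9]=1  [1,3,4,5,6,7,8,9]=8  [2,3,4,5,6,7,8,9]=28
  first=0(u) contributes 36
  first=2(t) contributes 9
|[w]| = 45

45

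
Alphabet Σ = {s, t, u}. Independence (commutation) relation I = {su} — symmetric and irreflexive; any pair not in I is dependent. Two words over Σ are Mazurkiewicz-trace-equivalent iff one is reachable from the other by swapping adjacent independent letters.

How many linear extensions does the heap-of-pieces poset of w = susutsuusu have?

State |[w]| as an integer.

60

#0=s has no predecessor
#1=u has no predecessor
#2=s depends on [0:s]
#3=u depends on [1:u]
#4=t depends on [2:s, 3:u]
#5=s depends on [4:t]
#6=u depends on [4:t]
#7=u depends on [6:u]
#8=s depends on [5:s]
#9=u depends on [7:u]
sources: [0:s, 1:u]
N(rest) = Σ N(rest − s) over sources s of rest; N(one piece) = 1:
  size 1 → [8]=1  [9]=1
  size 2 → [5,8]=1  [7,9]=1  [8,9]=2
  size 3 → [5,8,9]=3  [6,7,9]=1  [7,8,9]=3
  size 4 → [5,7,8,9]=6  [6,7,8,9]=4
  size 5 → [5,6,7,8,9]=10
  size 6 → [4,5,6,7,8,9]=10
  size 7 → [2,4,5,6,7,8,9]=10  [3,4,5,6,7,8,9]=10
  size 8 → [0,2,4,5,6,7,8,9]=10  [1,3,4,5,6,7,8,9]=10  [2,3,4,5,6,7,8,9]=20
  first=0(s) contributes 30
  first=1(u) contributes 30
|[w]| = 60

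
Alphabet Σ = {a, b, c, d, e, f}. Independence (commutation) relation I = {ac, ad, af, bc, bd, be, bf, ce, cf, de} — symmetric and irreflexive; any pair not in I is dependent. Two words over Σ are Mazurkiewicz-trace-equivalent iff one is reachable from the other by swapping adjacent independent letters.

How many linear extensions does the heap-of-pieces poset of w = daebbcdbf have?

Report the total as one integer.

379

#0=d has no predecessor
#1=a has no predecessor
#2=e depends on [1:a]
#3=b depends on [1:a]
#4=b depends on [3:b]
#5=c depends on [0:d]
#6=d depends on [5:c]
#7=b depends on [4:b]
#8=f depends on [2:e, 6:d]
sources: [0:d, 1:a]
N(rest) = Σ N(rest − s) over sources s of rest; N(one piece) = 1:
  size 1 → [7]=1  [8]=1
  size 2 → [2,8]=1  [4,7]=1  [6,8]=1  [7,8]=2
  size 3 → [2,6,8]=2  [2,7,8]=3  [3,4,7]=1  [4,7,8]=3  [5,6,8]=1  [6,7,8]=3
  size 4 → [0,5,6,8]=1  [2,4,7,8]=6  [2,5,6,8]=3  [2,6,7,8]=8  [3,4,7,8]=4  [4,6,7,8]=6  [5,6,7,8]=4
  size 5 → [0,2,5,6,8]=4  [0,5,6,7,8]=5  [2,3,4,7,8]=10  [2,4,6,7,8]=20  [2,5,6,7,8]=15  [3,4,6,7,8]=10  [4,5,6,7,8]=10
  size 6 → [0,2,5,6,7,8]=24  [0,4,5,6,7,8]=15  [1,2,3,4,7,8]=10  [2,3,4,6,7,8]=40  [2,4,5,6,7,8]=45  [3,4,5,6,7,8]=20
  size 7 → [0,2,4,5,6,7,8]=84  [0,3,4,5,6,7,8]=35  [1,2,3,4,6,7,8]=50  [2,3,4,5,6,7,8]=105
  first=0(d) contributes 155
  first=1(a) contributes 224
|[w]| = 379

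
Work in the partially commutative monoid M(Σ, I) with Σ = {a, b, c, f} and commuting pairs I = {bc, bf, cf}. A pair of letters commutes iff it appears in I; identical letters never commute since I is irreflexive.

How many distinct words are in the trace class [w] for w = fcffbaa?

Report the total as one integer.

piece 0:f — minimal
piece 1:c — minimal
piece 2:f rests on {0:f}
piece 3:f rests on {2:f}
piece 4:b — minimal
piece 5:a rests on {1:c, 3:f, 4:b}
piece 6:a rests on {5:a}
minimal pieces: {0:f, 1:c, 4:b}
ways to finish when only these pieces remain (= sum over removing one remaining piece with nothing left below it):
  1 left: {6}→1
  2 left: {5,6}→1
  3 left: {1,5,6}→1  {3,5,6}→1  {4,5,6}→1
  4 left: {1,3,5,6}→2  {1,4,5,6}→2  {2,3,5,6}→1  {3,4,5,6}→2
  5 left: {0,2,3,5,6}→1  {1,2,3,5,6}→3  {1,3,4,5,6}→6  {2,3,4,5,6}→3
  placing 0:f first → 12 extensions
  placing 1:c first → 4 extensions
  placing 4:b first → 4 extensions
total linear extensions = 20

20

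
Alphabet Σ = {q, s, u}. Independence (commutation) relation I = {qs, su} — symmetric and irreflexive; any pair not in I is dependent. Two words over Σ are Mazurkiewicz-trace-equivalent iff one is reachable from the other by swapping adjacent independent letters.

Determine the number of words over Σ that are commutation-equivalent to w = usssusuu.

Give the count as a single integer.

70

#0=u has no predecessor
#1=s has no predecessor
#2=s depends on [1:s]
#3=s depends on [2:s]
#4=u depends on [0:u]
#5=s depends on [3:s]
#6=u depends on [4:u]
#7=u depends on [6:u]
sources: [0:u, 1:s]
N(rest) = Σ N(rest − s) over sources s of rest; N(one piece) = 1:
  size 1 → [5]=1  [7]=1
  size 2 → [3,5]=1  [5,7]=2  [6,7]=1
  size 3 → [2,3,5]=1  [3,5,7]=3  [4,6,7]=1  [5,6,7]=3
  size 4 → [0,4,6,7]=1  [1,2,3,5]=1  [2,3,5,7]=4  [3,5,6,7]=6  [4,5,6,7]=4
  size 5 → [0,4,5,6,7]=5  [1,2,3,5,7]=5  [2,3,5,6,7]=10  [3,4,5,6,7]=10
  size 6 → [0,3,4,5,6,7]=15  [1,2,3,5,6,7]=15  [2,3,4,5,6,7]=20
  first=0(u) contributes 35
  first=1(s) contributes 35
|[w]| = 70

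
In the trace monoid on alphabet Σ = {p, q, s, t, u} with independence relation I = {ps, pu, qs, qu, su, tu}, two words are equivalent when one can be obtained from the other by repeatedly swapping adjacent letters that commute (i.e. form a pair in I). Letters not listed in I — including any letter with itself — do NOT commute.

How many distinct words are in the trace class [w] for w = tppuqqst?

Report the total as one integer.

drop 0:t onto floor
drop 1:p onto {0:t}
drop 2:p onto {1:p}
drop 3:u onto floor
drop 4:q onto {2:p}
drop 5:q onto {4:q}
drop 6:s onto {0:t}
drop 7:t onto {5:q, 6:s}
ground layer = {0:t, 3:u}
drop-orders for the pieces not yet dropped (sum over which currently-grounded one goes next):
  1 to go: {3} 1  {7} 1
  2 to go: {3,7} 2  {5,7} 1  {6,7} 1
  3 to go: {3,5,7} 3  {3,6,7} 3  {4,5,7} 1  {5,6,7} 2
  4 to go: {2,4,5,7} 1  {3,4,5,7} 4  {3,5,6,7} 8  {4,5,6,7} 3
  5 to go: {1,2,4,5,7} 1  {2,3,4,5,7} 5  {2,4,5,6,7} 4  {3,4,5,6,7} 15
  6 to go: {1,2,3,4,5,7} 6  {1,2,4,5,6,7} 5  {2,3,4,5,6,7} 24
  if 0:t drops first: 35 orders
  if 3:u drops first: 5 orders
heap linearizations: 40

40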